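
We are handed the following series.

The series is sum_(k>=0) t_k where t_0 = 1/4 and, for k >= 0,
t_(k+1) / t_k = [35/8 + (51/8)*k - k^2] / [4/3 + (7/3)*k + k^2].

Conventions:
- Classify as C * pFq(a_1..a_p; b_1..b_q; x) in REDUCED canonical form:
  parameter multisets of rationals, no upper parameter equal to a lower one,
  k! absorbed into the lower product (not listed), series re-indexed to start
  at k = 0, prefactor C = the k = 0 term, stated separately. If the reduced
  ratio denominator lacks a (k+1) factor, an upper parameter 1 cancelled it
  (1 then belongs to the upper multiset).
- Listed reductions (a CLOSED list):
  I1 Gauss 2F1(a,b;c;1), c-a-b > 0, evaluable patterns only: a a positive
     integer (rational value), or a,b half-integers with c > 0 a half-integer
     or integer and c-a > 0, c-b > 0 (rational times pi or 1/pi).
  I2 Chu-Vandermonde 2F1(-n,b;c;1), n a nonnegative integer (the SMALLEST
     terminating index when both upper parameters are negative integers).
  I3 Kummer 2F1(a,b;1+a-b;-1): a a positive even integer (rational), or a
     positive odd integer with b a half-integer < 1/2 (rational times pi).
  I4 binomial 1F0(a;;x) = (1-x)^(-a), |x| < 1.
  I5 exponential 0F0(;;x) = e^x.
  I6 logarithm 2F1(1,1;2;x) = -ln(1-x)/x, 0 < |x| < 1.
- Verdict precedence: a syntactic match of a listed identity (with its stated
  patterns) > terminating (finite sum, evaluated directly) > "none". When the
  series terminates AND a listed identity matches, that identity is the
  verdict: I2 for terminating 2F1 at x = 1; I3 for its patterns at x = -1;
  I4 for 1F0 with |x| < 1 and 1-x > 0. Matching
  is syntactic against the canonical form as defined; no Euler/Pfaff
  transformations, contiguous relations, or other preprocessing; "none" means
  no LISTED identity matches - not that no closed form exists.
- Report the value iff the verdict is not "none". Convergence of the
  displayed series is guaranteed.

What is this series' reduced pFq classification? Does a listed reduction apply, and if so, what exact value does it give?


Reduced: x = -1, 2F1, upper = {-7, 5/8}, lower = {4/3}, C = 1/4. Verdict: terminating - upper parameter -7 makes this a finite sum (last index 7), evaluated exactly. Its exact value is 3690122025937/448824082432.

Key observation: with t_0 = 1/4, factor the ratio over Q (prefactor 1/4): negated roots = parameters.
Step ratio: r(k) = (-1) * (k-7) (k+5/8) / [(k+4/3) (k+1)] - rational in k, leading ratio (-1); with t_0 = 1/4, classification follows.


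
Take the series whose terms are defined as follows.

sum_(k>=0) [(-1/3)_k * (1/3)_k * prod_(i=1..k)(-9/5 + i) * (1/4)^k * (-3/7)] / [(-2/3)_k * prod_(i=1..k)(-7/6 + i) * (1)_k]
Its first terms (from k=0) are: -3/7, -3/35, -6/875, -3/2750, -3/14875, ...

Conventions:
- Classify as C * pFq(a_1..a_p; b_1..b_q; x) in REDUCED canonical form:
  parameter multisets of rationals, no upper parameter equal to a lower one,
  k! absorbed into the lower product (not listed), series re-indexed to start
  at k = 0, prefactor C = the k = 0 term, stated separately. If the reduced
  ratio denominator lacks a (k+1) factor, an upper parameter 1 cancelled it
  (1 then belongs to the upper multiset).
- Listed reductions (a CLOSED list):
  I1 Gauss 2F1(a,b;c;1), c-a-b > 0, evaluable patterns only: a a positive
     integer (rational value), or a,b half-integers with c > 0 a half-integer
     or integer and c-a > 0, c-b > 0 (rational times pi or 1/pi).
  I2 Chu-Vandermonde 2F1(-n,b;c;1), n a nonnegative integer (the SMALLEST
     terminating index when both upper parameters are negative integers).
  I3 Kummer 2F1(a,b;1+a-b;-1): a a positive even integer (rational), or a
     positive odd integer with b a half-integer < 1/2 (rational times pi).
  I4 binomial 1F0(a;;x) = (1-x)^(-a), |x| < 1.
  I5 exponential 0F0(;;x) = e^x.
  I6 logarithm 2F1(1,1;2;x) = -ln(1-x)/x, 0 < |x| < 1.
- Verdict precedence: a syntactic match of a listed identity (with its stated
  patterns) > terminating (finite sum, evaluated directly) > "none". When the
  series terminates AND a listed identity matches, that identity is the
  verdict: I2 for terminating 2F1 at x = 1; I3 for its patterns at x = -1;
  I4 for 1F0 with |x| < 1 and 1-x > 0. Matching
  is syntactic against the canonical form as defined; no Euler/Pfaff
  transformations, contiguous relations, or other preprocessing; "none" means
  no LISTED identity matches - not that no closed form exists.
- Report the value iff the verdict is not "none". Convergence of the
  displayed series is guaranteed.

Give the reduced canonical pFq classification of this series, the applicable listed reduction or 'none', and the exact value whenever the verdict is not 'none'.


At argument 1/4: a 3F2 with upper {-4/5, -1/3, 1/3}, lower {-2/3, -1/6}, scaled by C = -3/7. Verdict: no listed reduction: x = 1/4 and upper {-4/5, -1/3, 1/3} fail every I1-I6 pattern.

First insight: with t_0 = -3/7, the lower running product (C = -3/7, x = 1/4) is a rising factorial.
Ratio: r(k) = (1/4) * (k-4/5) (k-1/3) (k+1/3) / [(k-2/3) (k-1/6) (k+1)] ; factor over Q: parameters, x = (1/4), and C = -3/7.


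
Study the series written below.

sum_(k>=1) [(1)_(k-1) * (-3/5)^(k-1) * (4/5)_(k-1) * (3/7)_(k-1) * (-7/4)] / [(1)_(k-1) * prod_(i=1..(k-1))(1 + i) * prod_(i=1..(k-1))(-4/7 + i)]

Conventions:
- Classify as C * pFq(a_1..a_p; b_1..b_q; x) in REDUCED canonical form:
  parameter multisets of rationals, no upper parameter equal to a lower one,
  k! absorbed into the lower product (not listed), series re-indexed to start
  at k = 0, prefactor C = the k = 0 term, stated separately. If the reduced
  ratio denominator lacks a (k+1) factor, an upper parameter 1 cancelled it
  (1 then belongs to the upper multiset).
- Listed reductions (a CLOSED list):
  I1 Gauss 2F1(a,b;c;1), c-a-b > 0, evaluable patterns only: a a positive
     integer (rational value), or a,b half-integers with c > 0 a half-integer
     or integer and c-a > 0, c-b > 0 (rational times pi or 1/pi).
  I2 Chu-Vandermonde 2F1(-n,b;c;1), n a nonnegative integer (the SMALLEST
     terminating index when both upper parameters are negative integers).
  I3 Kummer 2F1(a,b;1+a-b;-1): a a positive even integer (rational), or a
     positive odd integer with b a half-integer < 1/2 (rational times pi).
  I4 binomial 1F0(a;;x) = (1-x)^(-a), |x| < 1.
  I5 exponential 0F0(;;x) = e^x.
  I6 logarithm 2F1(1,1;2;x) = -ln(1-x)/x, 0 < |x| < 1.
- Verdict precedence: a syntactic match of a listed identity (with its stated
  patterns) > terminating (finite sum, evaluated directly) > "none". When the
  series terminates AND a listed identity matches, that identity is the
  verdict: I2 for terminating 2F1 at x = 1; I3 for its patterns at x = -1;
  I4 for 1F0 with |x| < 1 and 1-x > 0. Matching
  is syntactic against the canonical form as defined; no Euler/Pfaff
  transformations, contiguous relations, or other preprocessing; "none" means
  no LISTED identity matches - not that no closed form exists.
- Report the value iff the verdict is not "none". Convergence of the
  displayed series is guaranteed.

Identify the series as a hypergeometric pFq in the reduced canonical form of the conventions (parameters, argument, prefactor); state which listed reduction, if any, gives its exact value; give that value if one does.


x = -3/5 here; the reduced form reads 2F1, upper {4/5, 1}, lower {2}, C = -7/4. Verdict: none (x = -3/5): each listed identity misses the multisets {4/5, 1} ; {2}.

Structural cue: x = (-3/5) and the lower running product (prefactor -7/4) is a rising factorial.
Step ratio: r(k) = (-3/5) * (k+4/5) (k+1) / [(k+2) (k+1)] - rational in k. x = (-3/5); t_0 = -7/4; negate the roots.


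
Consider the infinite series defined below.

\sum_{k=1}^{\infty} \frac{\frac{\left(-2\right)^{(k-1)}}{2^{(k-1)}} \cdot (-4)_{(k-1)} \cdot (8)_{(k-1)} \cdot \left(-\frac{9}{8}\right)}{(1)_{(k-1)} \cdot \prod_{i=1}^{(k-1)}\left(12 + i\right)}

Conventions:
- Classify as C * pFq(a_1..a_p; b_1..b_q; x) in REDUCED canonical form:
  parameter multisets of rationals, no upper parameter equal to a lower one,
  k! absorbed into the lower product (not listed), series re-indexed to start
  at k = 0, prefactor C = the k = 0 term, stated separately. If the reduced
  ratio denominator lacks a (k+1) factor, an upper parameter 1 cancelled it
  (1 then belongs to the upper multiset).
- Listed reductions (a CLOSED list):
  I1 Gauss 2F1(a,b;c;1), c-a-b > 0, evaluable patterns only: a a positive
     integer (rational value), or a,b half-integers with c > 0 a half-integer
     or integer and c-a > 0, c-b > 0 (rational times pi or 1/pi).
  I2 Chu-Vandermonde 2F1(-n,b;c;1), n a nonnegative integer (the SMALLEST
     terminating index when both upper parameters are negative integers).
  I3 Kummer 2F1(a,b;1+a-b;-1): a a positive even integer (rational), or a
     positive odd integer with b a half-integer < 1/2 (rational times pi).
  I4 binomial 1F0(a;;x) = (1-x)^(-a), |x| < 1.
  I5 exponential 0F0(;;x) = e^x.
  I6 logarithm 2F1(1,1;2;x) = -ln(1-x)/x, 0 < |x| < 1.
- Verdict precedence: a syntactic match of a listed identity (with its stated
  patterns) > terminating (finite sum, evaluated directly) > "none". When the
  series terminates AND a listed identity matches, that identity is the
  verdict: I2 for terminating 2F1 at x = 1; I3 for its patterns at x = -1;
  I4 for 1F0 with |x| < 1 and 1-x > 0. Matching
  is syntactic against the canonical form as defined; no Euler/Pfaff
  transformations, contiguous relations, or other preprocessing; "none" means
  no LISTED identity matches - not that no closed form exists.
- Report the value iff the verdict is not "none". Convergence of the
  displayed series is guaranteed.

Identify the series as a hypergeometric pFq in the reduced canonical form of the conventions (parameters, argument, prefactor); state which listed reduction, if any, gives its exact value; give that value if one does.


Canonical form: C = -\frac{9}{8} times 2F1 with upper {-4, 8}, lower {13}, x = -1. Verdict at x = -1: Kummer's theorem (I3) matches (x = -1; c = 13 equals 1+a-b for upper {-4, 8}: listed pattern). Sum: -\frac{891}{112}.

Key observation: t_0 being -\frac{9}{8}, the lower running product (C = -9/8, x = -1) is a rising factorial.
Step ratio: r(k) = -1 * (k-4) (k+8) / [(k+13) (k+1)] - rational in k. x = -1; t_0 = -\frac{9}{8}; negate the roots.


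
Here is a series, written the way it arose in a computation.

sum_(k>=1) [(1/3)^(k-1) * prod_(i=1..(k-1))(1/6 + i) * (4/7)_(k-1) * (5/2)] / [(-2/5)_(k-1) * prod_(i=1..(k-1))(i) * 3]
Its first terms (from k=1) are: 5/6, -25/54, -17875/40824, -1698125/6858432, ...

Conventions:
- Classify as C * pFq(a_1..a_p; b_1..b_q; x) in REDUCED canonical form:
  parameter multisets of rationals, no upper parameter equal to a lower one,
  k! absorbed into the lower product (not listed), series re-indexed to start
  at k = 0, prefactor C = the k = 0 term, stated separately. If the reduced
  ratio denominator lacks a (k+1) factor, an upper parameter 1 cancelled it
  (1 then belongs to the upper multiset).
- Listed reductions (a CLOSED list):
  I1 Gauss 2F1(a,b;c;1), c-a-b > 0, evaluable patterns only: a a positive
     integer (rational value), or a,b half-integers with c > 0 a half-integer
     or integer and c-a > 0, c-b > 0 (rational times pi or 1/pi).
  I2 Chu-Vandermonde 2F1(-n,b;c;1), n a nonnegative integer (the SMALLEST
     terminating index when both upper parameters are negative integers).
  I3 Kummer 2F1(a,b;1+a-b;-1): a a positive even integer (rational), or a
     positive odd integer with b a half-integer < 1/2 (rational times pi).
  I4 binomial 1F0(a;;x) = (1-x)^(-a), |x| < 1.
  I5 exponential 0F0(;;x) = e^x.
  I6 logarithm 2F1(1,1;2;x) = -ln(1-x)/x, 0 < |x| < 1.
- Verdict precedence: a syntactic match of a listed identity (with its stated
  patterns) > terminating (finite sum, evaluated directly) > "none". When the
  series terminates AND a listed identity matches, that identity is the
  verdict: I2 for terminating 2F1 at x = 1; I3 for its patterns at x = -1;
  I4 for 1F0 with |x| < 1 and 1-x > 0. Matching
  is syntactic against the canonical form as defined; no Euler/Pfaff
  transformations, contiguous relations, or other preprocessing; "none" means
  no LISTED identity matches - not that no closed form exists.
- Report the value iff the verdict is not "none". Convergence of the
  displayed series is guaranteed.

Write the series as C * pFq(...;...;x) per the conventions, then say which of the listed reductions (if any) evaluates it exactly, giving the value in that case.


Key observation: x = (1/3) and the running product (prefactor 5/6) telescopes to a rising factorial.
Adjacent-term ratio: r(k) = (1/3) * (k+4/7) (k+7/6) / [(k-2/5) (k+1)] ; factor over Q: parameters, x = (1/3), and C = 5/6.

Reduced: x = 1/3, 2F1, upper = {4/7, 7/6}, lower = {-2/5}, C = 5/6. Verdict: none here - no I1-I6 shape fits x = 1/3 with lower {-2/5}.


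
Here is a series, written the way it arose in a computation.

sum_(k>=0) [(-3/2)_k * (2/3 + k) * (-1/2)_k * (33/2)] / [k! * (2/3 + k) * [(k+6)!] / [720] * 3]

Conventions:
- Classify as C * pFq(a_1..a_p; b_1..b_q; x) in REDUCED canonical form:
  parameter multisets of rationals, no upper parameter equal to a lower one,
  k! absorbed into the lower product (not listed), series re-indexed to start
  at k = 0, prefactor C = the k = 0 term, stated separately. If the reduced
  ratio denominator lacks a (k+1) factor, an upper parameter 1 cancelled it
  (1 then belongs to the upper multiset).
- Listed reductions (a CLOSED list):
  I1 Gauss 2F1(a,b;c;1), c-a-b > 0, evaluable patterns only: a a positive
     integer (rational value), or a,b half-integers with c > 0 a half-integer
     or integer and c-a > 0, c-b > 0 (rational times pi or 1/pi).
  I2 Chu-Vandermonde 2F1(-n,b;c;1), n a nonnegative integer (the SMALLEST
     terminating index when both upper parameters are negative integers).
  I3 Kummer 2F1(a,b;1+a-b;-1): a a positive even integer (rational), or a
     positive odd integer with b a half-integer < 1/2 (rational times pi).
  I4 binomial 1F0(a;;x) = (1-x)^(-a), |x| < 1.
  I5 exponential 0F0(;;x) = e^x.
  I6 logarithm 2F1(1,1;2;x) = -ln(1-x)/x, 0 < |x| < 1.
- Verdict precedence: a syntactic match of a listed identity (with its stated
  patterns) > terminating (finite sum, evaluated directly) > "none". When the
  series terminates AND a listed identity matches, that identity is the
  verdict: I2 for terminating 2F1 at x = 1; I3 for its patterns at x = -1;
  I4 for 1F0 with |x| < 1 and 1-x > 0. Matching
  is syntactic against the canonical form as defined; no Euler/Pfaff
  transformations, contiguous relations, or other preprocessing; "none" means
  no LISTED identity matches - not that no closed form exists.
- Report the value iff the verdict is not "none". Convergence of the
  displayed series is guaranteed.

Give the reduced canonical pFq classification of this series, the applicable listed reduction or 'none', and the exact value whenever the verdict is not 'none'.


x = 1 here; the reduced form reads 2F1, upper {-3/2, -1/2}, lower {7}, C = 11/2. Verdict at x = 1: Gauss's theorem I1 (half-integer case) matches (x = 1; upper {-3/2, -1/2} half-integers, c = 7 in the evaluable pattern). Its exact value is (33554432/1756755) / pi.

Key observation: from the first term 11/2: the denominator's factorial ratio (C = 11/2) is a lower Pochhammer.
Consecutive-term ratio: r(k) = 1 * (k-3/2) (k-1/2) / [(k+7) (k+1)] ; factor over Q: parameters, x = 1, and C = 11/2.


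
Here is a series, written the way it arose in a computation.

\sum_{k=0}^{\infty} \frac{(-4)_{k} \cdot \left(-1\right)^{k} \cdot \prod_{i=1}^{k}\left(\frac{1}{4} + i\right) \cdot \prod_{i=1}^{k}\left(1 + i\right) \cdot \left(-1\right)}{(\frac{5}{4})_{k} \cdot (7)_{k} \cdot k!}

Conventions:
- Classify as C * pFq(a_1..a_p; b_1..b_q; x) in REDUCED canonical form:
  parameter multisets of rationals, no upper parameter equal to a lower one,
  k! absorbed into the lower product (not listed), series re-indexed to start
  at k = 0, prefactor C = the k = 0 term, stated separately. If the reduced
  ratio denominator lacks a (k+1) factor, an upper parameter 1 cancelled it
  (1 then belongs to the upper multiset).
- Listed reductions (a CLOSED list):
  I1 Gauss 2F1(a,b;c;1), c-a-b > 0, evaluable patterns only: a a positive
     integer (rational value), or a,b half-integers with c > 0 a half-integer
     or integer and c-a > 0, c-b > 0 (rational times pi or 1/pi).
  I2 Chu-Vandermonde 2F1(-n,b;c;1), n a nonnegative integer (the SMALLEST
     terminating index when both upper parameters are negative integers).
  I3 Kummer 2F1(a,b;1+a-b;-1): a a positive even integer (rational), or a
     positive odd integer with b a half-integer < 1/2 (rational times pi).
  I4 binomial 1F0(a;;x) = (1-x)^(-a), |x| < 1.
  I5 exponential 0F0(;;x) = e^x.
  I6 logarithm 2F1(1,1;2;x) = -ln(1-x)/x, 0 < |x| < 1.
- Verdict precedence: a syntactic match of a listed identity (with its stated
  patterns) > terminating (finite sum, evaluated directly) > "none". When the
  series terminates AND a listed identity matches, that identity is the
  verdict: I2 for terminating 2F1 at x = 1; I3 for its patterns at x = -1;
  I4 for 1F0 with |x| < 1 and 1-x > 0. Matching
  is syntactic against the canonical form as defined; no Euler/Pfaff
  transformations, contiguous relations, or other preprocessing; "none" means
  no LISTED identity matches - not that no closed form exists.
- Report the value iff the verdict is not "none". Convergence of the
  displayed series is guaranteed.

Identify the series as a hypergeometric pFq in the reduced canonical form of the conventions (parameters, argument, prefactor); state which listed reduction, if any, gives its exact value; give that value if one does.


Structural cue: t_0 being -1, the running product (C = -1, x = -1) telescopes to a rising factorial.
Step ratio: r(k) = -1 * (k-4) (k+2) / [(k+7) (k+1)] ; factor over Q: parameters, x = -1, and C = -1.

With C = -1: the canonical form is 2F1(-4, 2; 7; -1). Verdict: Kummer's theorem (I3) fires (x = -1; c = 7 equals 1+a-b for upper {-4, 2}: listed pattern). Value: -3.


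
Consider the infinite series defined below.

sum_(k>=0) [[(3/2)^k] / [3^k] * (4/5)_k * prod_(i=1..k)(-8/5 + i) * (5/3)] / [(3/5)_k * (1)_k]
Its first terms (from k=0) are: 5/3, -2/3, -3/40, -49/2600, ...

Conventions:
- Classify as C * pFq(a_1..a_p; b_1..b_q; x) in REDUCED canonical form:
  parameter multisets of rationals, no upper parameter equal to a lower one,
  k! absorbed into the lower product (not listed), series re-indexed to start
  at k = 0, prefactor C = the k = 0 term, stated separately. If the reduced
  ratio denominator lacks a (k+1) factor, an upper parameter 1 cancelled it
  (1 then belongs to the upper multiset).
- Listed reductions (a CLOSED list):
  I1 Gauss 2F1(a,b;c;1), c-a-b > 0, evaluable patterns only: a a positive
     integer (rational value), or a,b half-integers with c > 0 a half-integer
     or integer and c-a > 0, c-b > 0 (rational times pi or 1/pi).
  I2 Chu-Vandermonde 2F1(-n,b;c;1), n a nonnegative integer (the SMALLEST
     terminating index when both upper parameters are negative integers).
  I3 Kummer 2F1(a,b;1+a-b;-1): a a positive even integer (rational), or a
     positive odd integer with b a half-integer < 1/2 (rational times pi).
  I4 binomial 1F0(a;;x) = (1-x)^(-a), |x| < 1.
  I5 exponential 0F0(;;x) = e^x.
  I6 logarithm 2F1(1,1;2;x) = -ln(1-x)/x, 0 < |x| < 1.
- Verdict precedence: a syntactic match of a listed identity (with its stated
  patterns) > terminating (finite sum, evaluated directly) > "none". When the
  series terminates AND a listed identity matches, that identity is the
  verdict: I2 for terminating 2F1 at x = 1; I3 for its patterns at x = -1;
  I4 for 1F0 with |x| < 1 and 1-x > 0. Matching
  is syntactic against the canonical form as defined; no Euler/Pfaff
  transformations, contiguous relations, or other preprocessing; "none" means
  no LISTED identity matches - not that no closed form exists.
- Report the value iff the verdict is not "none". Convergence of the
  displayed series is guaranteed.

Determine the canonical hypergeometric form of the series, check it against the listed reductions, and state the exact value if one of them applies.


Classification (C = 5/3): 2F1 with upper {-3/5, 4/5}, lower {3/5}, argument x = 1/2. Verdict: none here - no I1-I6 shape fits x = 1/2 with lower {3/5}.

Key observation: t_0 being 5/3, the two k-th powers (C = 5/3) combine into one argument.
Adjacent-term ratio: r(k) = (1/2) * (k-3/5) (k+4/5) / [(k+3/5) (k+1)] - poly over poly, x = (1/2) from leading terms; C = 5/3 at k = 0.


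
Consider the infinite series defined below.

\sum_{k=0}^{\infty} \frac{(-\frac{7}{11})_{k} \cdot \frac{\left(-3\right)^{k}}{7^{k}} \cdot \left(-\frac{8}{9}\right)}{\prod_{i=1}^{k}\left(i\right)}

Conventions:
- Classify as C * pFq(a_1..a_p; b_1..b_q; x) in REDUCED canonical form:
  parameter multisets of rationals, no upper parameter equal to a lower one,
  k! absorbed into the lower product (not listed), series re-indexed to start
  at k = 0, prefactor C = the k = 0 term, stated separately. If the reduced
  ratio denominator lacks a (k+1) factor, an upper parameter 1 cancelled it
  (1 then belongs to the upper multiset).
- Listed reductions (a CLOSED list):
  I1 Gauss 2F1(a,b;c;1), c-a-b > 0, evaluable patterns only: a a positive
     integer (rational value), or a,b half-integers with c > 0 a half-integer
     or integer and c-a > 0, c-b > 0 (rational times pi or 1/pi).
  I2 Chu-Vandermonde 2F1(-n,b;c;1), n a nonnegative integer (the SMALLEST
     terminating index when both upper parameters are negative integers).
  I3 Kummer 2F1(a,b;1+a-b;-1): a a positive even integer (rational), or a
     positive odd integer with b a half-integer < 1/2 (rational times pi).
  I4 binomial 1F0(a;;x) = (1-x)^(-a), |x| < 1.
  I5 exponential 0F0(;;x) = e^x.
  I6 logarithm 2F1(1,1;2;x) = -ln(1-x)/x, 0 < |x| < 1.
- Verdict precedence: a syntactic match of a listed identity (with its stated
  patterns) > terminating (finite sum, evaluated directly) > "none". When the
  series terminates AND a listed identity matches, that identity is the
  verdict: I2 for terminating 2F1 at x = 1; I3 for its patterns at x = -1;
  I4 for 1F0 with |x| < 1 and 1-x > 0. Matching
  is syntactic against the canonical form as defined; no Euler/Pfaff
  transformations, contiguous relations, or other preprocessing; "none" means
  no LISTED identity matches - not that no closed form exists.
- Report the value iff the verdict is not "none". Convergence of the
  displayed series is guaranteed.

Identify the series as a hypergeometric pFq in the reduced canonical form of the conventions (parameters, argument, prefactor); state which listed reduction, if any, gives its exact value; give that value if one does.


The series (x = -\frac{3}{7}) is 1F0: upper {-\frac{7}{11}}, lower {-}, prefactor -\frac{8}{9}. Verdict: this is binomial (I4) (the 1F0 binomial series: exponent 7/11, x = -\frac{3}{7}). Hence: \left(-\frac{8}{9}\right) \cdot \left(\frac{10}{7}\right)^{\frac{7}{11}}.

First insight: t_0 = -\frac{8}{9} here, and the two geometric factors (C = -8/9, x = -3/7) combine into one argument.
Ratio: r(k) = -\frac{3}{7} * (k-\frac{7}{11}) / [(k+1)] - rational in k. x = -\frac{3}{7}; t_0 = -\frac{8}{9}; negate the roots.


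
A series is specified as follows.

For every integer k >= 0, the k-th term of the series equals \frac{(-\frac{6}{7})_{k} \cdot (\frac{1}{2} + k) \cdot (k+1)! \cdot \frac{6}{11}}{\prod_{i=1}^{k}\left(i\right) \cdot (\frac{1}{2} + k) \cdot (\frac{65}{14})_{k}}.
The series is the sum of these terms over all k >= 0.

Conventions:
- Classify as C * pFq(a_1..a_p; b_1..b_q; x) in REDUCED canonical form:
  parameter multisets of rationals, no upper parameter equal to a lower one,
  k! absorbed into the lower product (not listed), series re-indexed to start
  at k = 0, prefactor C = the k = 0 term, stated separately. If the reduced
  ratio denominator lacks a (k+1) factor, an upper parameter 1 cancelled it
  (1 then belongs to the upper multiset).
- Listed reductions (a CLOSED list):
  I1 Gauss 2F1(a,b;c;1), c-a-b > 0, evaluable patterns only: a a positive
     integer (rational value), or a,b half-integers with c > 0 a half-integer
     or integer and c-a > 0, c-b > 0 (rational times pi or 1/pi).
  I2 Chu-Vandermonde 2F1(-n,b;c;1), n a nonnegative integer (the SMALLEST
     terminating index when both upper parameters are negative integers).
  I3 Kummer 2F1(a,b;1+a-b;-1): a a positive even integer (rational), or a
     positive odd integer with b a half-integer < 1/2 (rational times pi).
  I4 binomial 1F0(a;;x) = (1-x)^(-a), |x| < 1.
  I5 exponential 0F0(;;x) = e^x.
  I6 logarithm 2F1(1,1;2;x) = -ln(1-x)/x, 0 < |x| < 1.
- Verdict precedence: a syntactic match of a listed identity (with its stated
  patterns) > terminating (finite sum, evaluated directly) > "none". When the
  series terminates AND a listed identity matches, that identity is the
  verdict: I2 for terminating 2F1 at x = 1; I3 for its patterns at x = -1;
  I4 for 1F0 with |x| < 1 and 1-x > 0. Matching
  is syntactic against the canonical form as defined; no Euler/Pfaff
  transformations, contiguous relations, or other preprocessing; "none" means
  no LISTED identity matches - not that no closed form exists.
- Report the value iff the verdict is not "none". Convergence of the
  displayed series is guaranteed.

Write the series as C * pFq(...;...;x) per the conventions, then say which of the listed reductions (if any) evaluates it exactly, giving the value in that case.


The series (x = 1) is 2F1: upper {-\frac{6}{7}, 2}, lower {\frac{65}{14}}, prefactor \frac{6}{11}. Verdict at x = 1: Gauss (I1, integer-parameter pattern) matches (x = 1: the Gamma ratio telescopes since c-a-b = 7/2 > 0 and a = 2 in Z>0). Its exact value is \frac{1258}{3773}.

Key observation: t_0 = \frac{6}{11} here, and the factorial ratio (C = 6/11, x = 1) (k+a-1)!/(a-1)! is a rising factorial (a)_k.
Step ratio: r(k) = 1 * (k-\frac{6}{7}) (k+2) / [(k+\frac{65}{14}) (k+1)] - rational in k, leading ratio 1; with t_0 = \frac{6}{11}, classification follows.


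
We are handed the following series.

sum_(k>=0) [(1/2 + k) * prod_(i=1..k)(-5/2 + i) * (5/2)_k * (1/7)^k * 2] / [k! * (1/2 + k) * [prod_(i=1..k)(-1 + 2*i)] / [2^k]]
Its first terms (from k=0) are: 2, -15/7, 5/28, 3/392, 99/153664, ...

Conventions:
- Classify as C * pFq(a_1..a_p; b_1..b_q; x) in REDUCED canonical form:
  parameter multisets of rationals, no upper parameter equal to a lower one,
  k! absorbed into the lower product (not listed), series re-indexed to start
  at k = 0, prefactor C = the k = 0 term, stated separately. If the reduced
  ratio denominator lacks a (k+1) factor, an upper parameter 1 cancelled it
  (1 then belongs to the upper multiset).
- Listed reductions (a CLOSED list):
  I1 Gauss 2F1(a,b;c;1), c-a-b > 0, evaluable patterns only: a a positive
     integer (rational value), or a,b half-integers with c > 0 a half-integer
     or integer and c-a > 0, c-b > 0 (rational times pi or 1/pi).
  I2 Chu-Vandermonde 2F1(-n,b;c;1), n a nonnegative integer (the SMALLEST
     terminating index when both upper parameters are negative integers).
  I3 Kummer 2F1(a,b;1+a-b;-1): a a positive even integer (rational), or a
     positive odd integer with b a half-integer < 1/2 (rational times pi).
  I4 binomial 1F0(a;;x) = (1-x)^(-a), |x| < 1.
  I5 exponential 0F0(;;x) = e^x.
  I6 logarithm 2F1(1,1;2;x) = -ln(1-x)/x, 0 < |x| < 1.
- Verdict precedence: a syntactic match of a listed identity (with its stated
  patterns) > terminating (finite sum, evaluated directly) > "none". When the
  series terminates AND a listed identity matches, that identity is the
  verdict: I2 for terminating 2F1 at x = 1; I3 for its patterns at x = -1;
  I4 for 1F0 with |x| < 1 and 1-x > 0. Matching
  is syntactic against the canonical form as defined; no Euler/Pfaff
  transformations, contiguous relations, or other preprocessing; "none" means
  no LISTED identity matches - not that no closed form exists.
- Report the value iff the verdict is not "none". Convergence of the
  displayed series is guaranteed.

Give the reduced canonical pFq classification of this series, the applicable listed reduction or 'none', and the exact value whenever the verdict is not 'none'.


x = 1/7 here; the reduced form reads 2F1, upper {-3/2, 5/2}, lower {1/2}, C = 2. Verdict: none - this 2F1 at x = 1/7 matches no listed pattern, and upper {-3/2, 5/2} holds no stopper.

The tell: x = (1/7) and the running product (C = 2) telescopes to a rising factorial.
Adjacent-term ratio: r(k) = (1/7) * (k-3/2) (k+5/2) / [(k+1/2) (k+1)] ; factor over Q: parameters, x = (1/7), and C = 2.


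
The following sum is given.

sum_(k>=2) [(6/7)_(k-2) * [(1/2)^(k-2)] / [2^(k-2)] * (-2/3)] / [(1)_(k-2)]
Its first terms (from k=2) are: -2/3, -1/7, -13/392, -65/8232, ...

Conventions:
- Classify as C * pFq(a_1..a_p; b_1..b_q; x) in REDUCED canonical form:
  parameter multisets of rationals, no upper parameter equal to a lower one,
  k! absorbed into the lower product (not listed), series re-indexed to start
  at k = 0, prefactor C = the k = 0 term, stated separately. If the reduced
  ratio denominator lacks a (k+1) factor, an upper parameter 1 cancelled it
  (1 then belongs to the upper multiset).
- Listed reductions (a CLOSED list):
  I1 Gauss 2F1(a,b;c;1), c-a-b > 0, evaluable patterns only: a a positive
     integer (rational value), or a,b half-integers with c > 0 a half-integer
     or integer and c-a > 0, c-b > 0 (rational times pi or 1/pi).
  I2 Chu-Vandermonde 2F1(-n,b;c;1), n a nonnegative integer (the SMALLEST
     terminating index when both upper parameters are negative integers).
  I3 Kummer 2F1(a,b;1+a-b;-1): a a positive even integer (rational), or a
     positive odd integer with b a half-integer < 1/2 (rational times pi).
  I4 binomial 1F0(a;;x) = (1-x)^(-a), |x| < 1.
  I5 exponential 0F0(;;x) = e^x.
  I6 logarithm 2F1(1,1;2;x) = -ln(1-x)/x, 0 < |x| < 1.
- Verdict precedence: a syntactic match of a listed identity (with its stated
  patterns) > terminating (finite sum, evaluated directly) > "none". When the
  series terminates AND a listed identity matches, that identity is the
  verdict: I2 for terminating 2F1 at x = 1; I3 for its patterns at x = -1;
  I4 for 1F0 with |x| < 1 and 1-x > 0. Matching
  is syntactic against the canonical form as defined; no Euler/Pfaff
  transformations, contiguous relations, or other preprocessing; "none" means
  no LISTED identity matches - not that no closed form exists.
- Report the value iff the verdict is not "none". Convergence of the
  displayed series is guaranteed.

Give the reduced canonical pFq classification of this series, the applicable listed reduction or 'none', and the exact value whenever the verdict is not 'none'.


Prefactor -2/3, argument 1/4: 1F0 with upper {6/7} over lower {-}. Verdict: the I4 binomial reduction matches (the 1F0 binomial series: exponent -6/7, x = 1/4). Exact value: (-2/3) * (3/4)^(-6/7).

Structural cue: from the first term -2/3: (1)_k (C = -2/3) is k! itself.
Ratio: r(k) = (1/4) * (k+6/7) / [(k+1)] - rational in k. x = (1/4); t_0 = -2/3; negate the roots.


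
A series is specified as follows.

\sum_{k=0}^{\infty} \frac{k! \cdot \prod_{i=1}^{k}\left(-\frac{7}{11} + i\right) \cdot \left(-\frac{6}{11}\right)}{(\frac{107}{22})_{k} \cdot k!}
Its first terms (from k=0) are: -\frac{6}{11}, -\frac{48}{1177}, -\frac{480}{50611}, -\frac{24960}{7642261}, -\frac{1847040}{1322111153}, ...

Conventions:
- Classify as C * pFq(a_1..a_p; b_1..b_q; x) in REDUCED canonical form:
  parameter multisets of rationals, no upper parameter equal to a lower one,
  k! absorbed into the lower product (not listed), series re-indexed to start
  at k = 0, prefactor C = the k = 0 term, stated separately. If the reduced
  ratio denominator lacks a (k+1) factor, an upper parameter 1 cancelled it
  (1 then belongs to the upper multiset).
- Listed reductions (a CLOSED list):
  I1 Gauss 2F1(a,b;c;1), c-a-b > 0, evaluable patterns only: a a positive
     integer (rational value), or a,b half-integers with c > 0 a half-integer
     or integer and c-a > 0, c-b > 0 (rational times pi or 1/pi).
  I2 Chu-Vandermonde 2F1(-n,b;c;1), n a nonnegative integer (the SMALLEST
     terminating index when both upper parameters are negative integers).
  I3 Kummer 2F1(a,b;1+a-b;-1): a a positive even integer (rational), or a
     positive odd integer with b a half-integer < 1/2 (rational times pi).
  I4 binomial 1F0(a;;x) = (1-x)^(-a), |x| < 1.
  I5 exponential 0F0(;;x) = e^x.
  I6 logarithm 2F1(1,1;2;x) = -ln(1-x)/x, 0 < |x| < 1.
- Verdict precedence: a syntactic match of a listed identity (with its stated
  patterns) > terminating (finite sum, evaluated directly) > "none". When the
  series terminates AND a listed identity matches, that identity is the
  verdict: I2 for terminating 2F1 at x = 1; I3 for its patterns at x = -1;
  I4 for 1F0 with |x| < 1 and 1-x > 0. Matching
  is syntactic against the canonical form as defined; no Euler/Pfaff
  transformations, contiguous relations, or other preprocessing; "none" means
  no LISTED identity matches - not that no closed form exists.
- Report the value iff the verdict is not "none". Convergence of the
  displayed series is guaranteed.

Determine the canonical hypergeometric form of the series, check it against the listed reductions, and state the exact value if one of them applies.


With C = -\frac{6}{11}: the canonical form is 2F1(\frac{4}{11}, 1; \frac{107}{22}; 1). Verdict: Gauss's theorem (I1) matches (x = 1: the Gamma ratio telescopes since c-a-b = 7/2 > 0 and a = 1 in Z>0). Sum: -\frac{510}{847}.

Key observation: x = 1 and the running product (prefactor -6/11) telescopes to a rising factorial.
Term ratio: r(k) = 1 * (k+\frac{4}{11}) (k+1) / [(k+\frac{107}{22}) (k+1)] ; factor over Q: parameters, x = 1, and C = -\frac{6}{11}.


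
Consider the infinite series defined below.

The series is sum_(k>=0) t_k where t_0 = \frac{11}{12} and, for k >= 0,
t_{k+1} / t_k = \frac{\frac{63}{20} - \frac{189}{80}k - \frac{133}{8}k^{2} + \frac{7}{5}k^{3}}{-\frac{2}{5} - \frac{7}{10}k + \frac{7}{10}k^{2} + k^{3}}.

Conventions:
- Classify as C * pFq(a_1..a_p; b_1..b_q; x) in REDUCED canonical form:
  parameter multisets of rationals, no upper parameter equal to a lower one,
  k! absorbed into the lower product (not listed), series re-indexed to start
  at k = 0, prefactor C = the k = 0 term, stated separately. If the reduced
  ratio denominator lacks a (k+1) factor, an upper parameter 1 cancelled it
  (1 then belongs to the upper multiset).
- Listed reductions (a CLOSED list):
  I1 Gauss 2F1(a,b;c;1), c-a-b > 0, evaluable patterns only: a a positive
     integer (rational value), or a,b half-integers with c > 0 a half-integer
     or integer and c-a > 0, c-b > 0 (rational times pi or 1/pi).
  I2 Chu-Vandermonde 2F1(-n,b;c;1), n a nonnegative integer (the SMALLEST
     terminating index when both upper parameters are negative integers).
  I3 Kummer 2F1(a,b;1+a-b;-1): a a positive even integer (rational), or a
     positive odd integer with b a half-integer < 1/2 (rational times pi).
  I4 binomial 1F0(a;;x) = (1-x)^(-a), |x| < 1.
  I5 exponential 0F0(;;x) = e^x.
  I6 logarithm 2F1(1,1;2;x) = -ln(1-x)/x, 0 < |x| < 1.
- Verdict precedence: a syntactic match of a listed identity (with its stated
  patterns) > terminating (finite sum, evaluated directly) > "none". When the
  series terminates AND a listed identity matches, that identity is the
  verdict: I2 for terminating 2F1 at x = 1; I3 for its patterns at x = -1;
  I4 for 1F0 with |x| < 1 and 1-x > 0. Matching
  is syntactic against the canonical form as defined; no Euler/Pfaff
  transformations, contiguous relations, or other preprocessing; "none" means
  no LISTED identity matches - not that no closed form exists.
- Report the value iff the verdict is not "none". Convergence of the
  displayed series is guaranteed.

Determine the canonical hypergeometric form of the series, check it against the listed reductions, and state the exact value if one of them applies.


At argument \frac{7}{5}: a 2F1 with upper {-12, -\frac{3}{8}}, lower {-\frac{4}{5}}, scaled by C = \frac{11}{12}. Verdict: terminating. (-12)_k vanishes past k = 12, leaving a 13-term sum, computed directly. Hence: \frac{2908278121042690275}{715509390798487552}.

Key observation: with t_0 = \frac{11}{12}, cancel k + 1/2 from the displayed ratio first; then prefactor 11/12.
Step ratio: r(k) = \frac{7}{5} * (k-12) (k-\frac{3}{8}) / [(k-\frac{4}{5}) (k+1)] - rational in k. x = \frac{7}{5}; t_0 = \frac{11}{12}; negate the roots.


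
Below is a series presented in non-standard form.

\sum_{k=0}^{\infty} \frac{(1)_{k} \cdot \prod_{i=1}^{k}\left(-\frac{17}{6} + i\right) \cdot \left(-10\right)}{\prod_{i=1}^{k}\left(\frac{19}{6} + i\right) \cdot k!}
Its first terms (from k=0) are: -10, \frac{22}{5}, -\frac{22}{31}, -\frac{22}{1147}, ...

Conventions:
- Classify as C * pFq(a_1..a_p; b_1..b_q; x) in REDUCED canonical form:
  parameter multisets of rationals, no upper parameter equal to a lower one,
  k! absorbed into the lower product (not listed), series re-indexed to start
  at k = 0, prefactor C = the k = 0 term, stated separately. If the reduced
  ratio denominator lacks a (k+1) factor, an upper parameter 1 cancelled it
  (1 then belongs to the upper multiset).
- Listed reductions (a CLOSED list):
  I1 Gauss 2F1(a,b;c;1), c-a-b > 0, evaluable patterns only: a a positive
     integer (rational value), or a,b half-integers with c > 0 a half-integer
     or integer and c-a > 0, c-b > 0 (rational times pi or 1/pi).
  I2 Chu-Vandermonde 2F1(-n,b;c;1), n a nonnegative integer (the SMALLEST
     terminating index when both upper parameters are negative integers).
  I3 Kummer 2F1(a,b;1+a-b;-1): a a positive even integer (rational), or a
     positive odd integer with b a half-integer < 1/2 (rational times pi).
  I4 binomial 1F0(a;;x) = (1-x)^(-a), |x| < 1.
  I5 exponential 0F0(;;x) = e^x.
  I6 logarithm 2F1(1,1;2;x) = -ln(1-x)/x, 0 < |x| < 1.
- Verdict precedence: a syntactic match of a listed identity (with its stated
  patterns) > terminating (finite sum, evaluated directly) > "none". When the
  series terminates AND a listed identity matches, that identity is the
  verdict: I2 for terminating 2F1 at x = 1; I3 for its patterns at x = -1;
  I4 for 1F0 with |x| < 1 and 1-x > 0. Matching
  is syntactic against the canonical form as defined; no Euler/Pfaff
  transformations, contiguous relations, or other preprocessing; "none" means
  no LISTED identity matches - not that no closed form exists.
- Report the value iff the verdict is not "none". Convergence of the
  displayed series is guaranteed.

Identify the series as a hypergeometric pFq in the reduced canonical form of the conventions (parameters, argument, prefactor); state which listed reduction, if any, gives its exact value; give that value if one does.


This is -10 * 2F1(-\frac{11}{6}, 1; \frac{25}{6}; 1) in reduced canonical form. Verdict (x = 1): Gauss (I1, integer-parameter pattern) applies (x = 1: the Gamma ratio telescopes since c-a-b = 5 > 0 and a = 1 in Z>0). Value: -\frac{19}{3}.

Structural cue: from the first term -10: the lower running product (prefactor -10) is a rising factorial.
Ratio: r(k) = 1 * (k-\frac{11}{6}) (k+1) / [(k+\frac{25}{6}) (k+1)] - rational; roots negated = parameters, x = 1, C = -10.


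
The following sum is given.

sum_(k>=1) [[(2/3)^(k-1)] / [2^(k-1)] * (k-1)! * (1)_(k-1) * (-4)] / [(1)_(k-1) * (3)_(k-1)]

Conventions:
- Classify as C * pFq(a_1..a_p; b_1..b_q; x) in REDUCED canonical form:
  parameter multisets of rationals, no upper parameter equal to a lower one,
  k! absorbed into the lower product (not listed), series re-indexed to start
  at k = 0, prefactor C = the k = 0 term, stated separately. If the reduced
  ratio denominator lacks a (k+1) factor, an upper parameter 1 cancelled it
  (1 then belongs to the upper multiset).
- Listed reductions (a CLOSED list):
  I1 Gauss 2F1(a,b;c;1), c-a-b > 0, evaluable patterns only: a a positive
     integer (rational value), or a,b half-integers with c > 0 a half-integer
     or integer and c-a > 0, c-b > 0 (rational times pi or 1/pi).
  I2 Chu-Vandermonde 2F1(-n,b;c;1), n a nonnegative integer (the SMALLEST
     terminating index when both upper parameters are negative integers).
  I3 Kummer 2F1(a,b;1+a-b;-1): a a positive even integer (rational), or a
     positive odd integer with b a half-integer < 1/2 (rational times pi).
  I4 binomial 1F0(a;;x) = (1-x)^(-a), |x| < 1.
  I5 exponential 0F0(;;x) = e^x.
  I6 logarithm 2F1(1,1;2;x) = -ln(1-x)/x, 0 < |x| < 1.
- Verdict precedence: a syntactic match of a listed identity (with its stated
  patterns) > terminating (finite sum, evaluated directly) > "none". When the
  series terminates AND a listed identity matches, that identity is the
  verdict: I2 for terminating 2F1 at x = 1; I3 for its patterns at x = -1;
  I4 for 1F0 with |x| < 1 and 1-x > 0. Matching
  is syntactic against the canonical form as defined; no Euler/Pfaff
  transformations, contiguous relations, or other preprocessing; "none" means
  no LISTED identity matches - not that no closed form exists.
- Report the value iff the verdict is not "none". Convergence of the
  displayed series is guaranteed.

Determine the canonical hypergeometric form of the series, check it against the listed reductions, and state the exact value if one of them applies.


Canonical form: C = -4 times 2F1 with upper {1, 1}, lower {3}, x = 1/3. Verdict: none - at argument 1/3 the multisets {1, 1} ; {3} match no listed identity.

Key observation: x = (1/3) and (1)_k (prefactor -4) is k! itself.
Adjacent-term ratio: r(k) = (1/3) * (k+1) (k+1) / [(k+3) (k+1)] ; factor over Q: parameters, x = (1/3), and C = -4.
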